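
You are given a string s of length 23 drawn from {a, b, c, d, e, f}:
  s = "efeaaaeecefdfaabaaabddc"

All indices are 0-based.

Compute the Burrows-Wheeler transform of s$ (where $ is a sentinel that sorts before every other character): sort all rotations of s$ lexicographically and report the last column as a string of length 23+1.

rank  rotation                  last
    0  $efeaaaeecefdfaabaaabddc  c
    1  aaabddc$efeaaaeecefdfaab  b
    2  aaaeecefdfaabaaabddc$efe  e
    3  aabaaabddc$efeaaaeecefdf  f
    4  aabddc$efeaaaeecefdfaaba  a
    5  aaeecefdfaabaaabddc$efea  a
    6  abaaabddc$efeaaaeecefdfa  a
    7  abddc$efeaaaeecefdfaabaa  a
    8  aeecefdfaabaaabddc$efeaa  a
    9  baaabddc$efeaaaeecefdfaa  a
   10  bddc$efeaaaeecefdfaabaaa  a
   11  c$efeaaaeecefdfaabaaabdd  d
   12  cefdfaabaaabddc$efeaaaee  e
   13  dc$efeaaaeecefdfaabaaabd  d
   14  ddc$efeaaaeecefdfaabaaab  b
   15  dfaabaaabddc$efeaaaeecef  f
   16  eaaaeecefdfaabaaabddc$ef  f
   17  ecefdfaabaaabddc$efeaaae  e
   18  eecefdfaabaaabddc$efeaaa  a
   19  efdfaabaaabddc$efeaaaeec  c
   20  efeaaaeecefdfaabaaabddc$  $
   21  faabaaabddc$efeaaaeecefd  d
   22  fdfaabaaabddc$efeaaaeece  e
   23  feaaaeecefdfaabaaabddc$e  e

cbefaaaaaaadedbffeac$dee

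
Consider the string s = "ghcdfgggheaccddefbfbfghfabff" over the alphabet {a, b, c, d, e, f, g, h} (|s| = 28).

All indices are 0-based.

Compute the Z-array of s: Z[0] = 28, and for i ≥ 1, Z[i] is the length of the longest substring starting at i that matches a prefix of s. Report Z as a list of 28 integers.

Z[0]=28
i=1: outside box; Z[1]=0
i=2: outside box; Z[2]=0
i=3: outside box; Z[3]=0
i=4: outside box; Z[4]=0
i=5: outside box; Z[5]=1 extend→box=[5,6)
i=6: outside box; Z[6]=1 extend→box=[6,7)
i=7: outside box; Z[7]=2 extend→box=[7,9)
i=8: min(r-i=1, Z[1]=0)=0; Z[8]=0
i=9: outside box; Z[9]=0
i=10: outside box; Z[10]=0
i=11: outside box; Z[11]=0
i=12: outside box; Z[12]=0
i=13: outside box; Z[13]=0
i=14: outside box; Z[14]=0
i=15: outside box; Z[15]=0
i=16: outside box; Z[16]=0
i=17: outside box; Z[17]=0
i=18: outside box; Z[18]=0
i=19: outside box; Z[19]=0
i=20: outside box; Z[20]=0
i=21: outside box; Z[21]=2 extend→box=[21,23)
i=22: min(r-i=1, Z[1]=0)=0; Z[22]=0
i=23: outside box; Z[23]=0
i=24: outside box; Z[24]=0
i=25: outside box; Z[25]=0
i=26: outside box; Z[26]=0
i=27: outside box; Z[27]=0

[28, 0, 0, 0, 0, 1, 1, 2, 0, 0, 0, 0, 0, 0, 0, 0, 0, 0, 0, 0, 0, 2, 0, 0, 0, 0, 0, 0]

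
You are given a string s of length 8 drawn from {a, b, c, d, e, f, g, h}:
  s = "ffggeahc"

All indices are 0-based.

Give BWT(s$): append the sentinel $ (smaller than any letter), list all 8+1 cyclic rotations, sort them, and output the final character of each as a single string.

cehg$fgfa

rank  rotation   last
    0  $ffggeahc  c
    1  ahc$ffgge  e
    2  c$ffggeah  h
    3  eahc$ffgg  g
    4  ffggeahc$  $
    5  fggeahc$f  f
    6  geahc$ffg  g
    7  ggeahc$ff  f
    8  hc$ffggea  a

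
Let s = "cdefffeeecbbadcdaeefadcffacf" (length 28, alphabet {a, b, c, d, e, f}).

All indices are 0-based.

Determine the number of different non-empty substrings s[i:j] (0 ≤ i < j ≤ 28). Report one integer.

sorted suffixes:
  #0 SA[0]=25  'acf'
  #1 SA[1]=12  'adcdaeefadcffacf'
  #2 SA[2]=20  'adcffacf'
  #3 SA[3]=16  'aeefadcffacf'
  #4 SA[4]=11  'badcdaeefadcffacf'
  #5 SA[5]=10  'bbadcdaeefadcffacf'
  #6 SA[6]=9  'cbbadcdaeefadcffacf'
  #7 SA[7]=14  'cdaeefadcffacf'
  #8 SA[8]=0  'cdefffeeecbbadcdaeefadcffacf'
  #9 SA[9]=26  'cf'
  #10 SA[10]=22  'cffacf'
  #11 SA[11]=15  'daeefadcffacf'
  #12 SA[12]=13  'dcdaeefadcffacf'
  #13 SA[13]=21  'dcffacf'
  #14 SA[14]=1  'defffeeecbbadcdaeefadcffacf'
  #15 SA[15]=8  'ecbbadcdaeefadcffacf'
  #16 SA[16]=7  'eecbbadcdaeefadcffacf'
  #17 SA[17]=6  'eeecbbadcdaeefadcffacf'
  #18 SA[18]=17  'eefadcffacf'
  #19 SA[19]=18  'efadcffacf'
  #20 SA[20]=2  'efffeeecbbadcdaeefadcffacf'
  #21 SA[21]=27  'f'
  #22 SA[22]=24  'facf'
  #23 SA[23]=19  'fadcffacf'
  #24 SA[24]=5  'feeecbbadcdaeefadcffacf'
  #25 SA[25]=23  'ffacf'
  #26 SA[26]=4  'ffeeecbbadcdaeefadcffacf'
  #27 SA[27]=3  'fffeeecbbadcdaeefadcffacf'

SA = [25, 12, 20, 16, 11, 10, 9, 14, 0, 26, 22, 15, 13, 21, 1, 8, 7, 6, 17, 18, 2, 27, 24, 19, 5, 23, 4, 3]
i: (SA[i-1],SA[i]) lcp shared
  1: (25,12) 1 'a'
  2: (12,20) 3 'adc'
  3: (20,16) 1 'a'
  4: (16,11) 0 ''
  5: (11,10) 1 'b'
  6: (10,9) 0 ''
  7: (9,14) 1 'c'
  8: (14,0) 2 'cd'
  9: (0,26) 1 'c'
  10: (26,22) 2 'cf'
  11: (22,15) 0 ''
  12: (15,13) 1 'd'
  13: (13,21) 2 'dc'
  14: (21,1) 1 'd'
  15: (1,8) 0 ''
  16: (8,7) 1 'e'
  17: (7,6) 2 'ee'
  18: (6,17) 2 'ee'
  19: (17,18) 1 'e'
  20: (18,2) 2 'ef'
  21: (2,27) 0 ''
  22: (27,24) 1 'f'
  23: (24,19) 2 'fa'
  24: (19,5) 1 'f'
  25: (5,23) 1 'f'
  26: (23,4) 2 'ff'
  27: (4,3) 2 'ff'

n(n+1)/2 = 28·29/2 = 406
Σ LCP = 0 + 1 + 3 + 1 + 0 + 1 + 0 + 1 + 2 + 1 + 2 + 0 + 1 + 2 + 1 + 0 + 1 + 2 + 2 + 1 + 2 + 0 + 1 + 2 + 1 + 1 + 2 + 2 = 33
distinct = 406 − 33 = 373

373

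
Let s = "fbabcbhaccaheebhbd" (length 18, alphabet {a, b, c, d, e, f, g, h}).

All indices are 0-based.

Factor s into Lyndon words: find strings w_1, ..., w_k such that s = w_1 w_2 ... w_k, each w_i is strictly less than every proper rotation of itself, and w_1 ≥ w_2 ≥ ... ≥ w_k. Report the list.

["f", "b", "abcbhaccaheebhbd"]

emit factor 1: 'f' (i=0, period=1)
emit factor 2: 'b' (i=1, period=1)
emit factor 3: 'abcbhaccaheebhbd' (i=2, period=16)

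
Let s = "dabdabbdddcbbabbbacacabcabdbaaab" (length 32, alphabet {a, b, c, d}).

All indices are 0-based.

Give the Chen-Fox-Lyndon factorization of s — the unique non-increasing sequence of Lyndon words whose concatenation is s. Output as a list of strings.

["d", "abd", "abbdddcbb", "abbbacacabcabdb", "aaab"]

emit factor 1: 'd' (i=0, period=1)
emit factor 2: 'abd' (i=1, period=3)
emit factor 3: 'abbdddcbb' (i=4, period=9)
emit factor 4: 'abbbacacabcabdb' (i=13, period=15)
emit factor 5: 'aaab' (i=28, period=4)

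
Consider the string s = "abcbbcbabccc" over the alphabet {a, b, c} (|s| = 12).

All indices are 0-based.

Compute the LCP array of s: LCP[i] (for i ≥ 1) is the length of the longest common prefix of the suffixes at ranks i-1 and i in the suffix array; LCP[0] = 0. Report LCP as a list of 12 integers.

[0, 3, 0, 1, 1, 3, 2, 0, 1, 2, 1, 2]

rank | idx | suffix
   0 |   0 | abcbbcbabccc
   1 |   7 | abccc
   2 |   6 | babccc
   3 |   3 | bbcbabccc
   4 |   4 | bcbabccc
   5 |   1 | bcbbcbabccc
   6 |   8 | bccc
   7 |  11 | c
   8 |   5 | cbabccc
   9 |   2 | cbbcbabccc
  10 |  10 | cc
  11 |   9 | ccc

SA = [0, 7, 6, 3, 4, 1, 8, 11, 5, 2, 10, 9]
[i] adj suffixes → lcp
  [1] 0/7 → 3 ('abc')
  [2] 7/6 → 0 ('')
  [3] 6/3 → 1 ('b')
  [4] 3/4 → 1 ('b')
  [5] 4/1 → 3 ('bcb')
  [6] 1/8 → 2 ('bc')
  [7] 8/11 → 0 ('')
  [8] 11/5 → 1 ('c')
  [9] 5/2 → 2 ('cb')
  [10] 2/10 → 1 ('c')
  [11] 10/9 → 2 ('cc')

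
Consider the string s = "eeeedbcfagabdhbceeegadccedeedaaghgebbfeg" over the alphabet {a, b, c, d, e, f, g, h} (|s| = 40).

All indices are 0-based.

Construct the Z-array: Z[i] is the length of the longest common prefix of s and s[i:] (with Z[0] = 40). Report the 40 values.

Z[0]=40
i=1: outside box; Z[1]=3 extend→box=[1,4)
i=2: min(r-i=2, Z[1]=3)=2; Z[2]=2
i=3: min(r-i=1, Z[2]=2)=1; Z[3]=1
i=4: outside box; Z[4]=0
i=5: outside box; Z[5]=0
i=6: outside box; Z[6]=0
i=7: outside box; Z[7]=0
i=8: outside box; Z[8]=0
i=9: outside box; Z[9]=0
i=10: outside box; Z[10]=0
i=11: outside box; Z[11]=0
i=12: outside box; Z[12]=0
i=13: outside box; Z[13]=0
i=14: outside box; Z[14]=0
i=15: outside box; Z[15]=0
i=16: outside box; Z[16]=3 extend→box=[16,19)
i=17: min(r-i=2, Z[1]=3)=2; Z[17]=2
i=18: min(r-i=1, Z[2]=2)=1; Z[18]=1
i=19: outside box; Z[19]=0
i=20: outside box; Z[20]=0
i=21: outside box; Z[21]=0
i=22: outside box; Z[22]=0
i=23: outside box; Z[23]=0
i=24: outside box; Z[24]=1 extend→box=[24,25)
i=25: outside box; Z[25]=0
i=26: outside box; Z[26]=2 extend→box=[26,28)
i=27: min(r-i=1, Z[1]=3)=1; Z[27]=1
i=28: outside box; Z[28]=0
i=29: outside box; Z[29]=0
i=30: outside box; Z[30]=0
i=31: outside box; Z[31]=0
i=32: outside box; Z[32]=0
i=33: outside box; Z[33]=0
i=34: outside box; Z[34]=1 extend→box=[34,35)
i=35: outside box; Z[35]=0
i=36: outside box; Z[36]=0
i=37: outside box; Z[37]=0
i=38: outside box; Z[38]=1 extend→box=[38,39)
i=39: outside box; Z[39]=0

[40, 3, 2, 1, 0, 0, 0, 0, 0, 0, 0, 0, 0, 0, 0, 0, 3, 2, 1, 0, 0, 0, 0, 0, 1, 0, 2, 1, 0, 0, 0, 0, 0, 0, 1, 0, 0, 0, 1, 0]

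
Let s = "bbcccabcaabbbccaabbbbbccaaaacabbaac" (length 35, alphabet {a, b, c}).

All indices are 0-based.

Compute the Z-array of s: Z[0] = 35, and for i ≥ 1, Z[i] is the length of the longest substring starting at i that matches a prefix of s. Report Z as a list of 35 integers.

Z[0]=35
i=1: i≥r, start 0; Z[1]=1 extend→box=[1,2)
i=2: i≥r, start 0; Z[2]=0
i=3: i≥r, start 0; Z[3]=0
i=4: i≥r, start 0; Z[4]=0
i=5: i≥r, start 0; Z[5]=0
i=6: i≥r, start 0; Z[6]=1 extend→box=[6,7)
i=7: i≥r, start 0; Z[7]=0
i=8: i≥r, start 0; Z[8]=0
i=9: i≥r, start 0; Z[9]=0
i=10: i≥r, start 0; Z[10]=2 extend→box=[10,12)
i=11: min(r-i=1, Z[1]=1)=1; Z[11]=4 extend→box=[11,15)
i=12: min(r-i=3, Z[1]=1)=1; Z[12]=1
i=13: min(r-i=2, Z[2]=0)=0; Z[13]=0
i=14: min(r-i=1, Z[3]=0)=0; Z[14]=0
i=15: i≥r, start 0; Z[15]=0
i=16: i≥r, start 0; Z[16]=0
i=17: i≥r, start 0; Z[17]=2 extend→box=[17,19)
i=18: min(r-i=1, Z[1]=1)=1; Z[18]=2 extend→box=[18,20)
i=19: min(r-i=1, Z[1]=1)=1; Z[19]=2 extend→box=[19,21)
i=20: min(r-i=1, Z[1]=1)=1; Z[20]=4 extend→box=[20,24)
i=21: min(r-i=3, Z[1]=1)=1; Z[21]=1
i=22: min(r-i=2, Z[2]=0)=0; Z[22]=0
i=23: min(r-i=1, Z[3]=0)=0; Z[23]=0
i=24: i≥r, start 0; Z[24]=0
i=25: i≥r, start 0; Z[25]=0
i=26: i≥r, start 0; Z[26]=0
i=27: i≥r, start 0; Z[27]=0
i=28: i≥r, start 0; Z[28]=0
i=29: i≥r, start 0; Z[29]=0
i=30: i≥r, start 0; Z[30]=2 extend→box=[30,32)
i=31: min(r-i=1, Z[1]=1)=1; Z[31]=1
i=32: i≥r, start 0; Z[32]=0
i=33: i≥r, start 0; Z[33]=0
i=34: i≥r, start 0; Z[34]=0

[35, 1, 0, 0, 0, 0, 1, 0, 0, 0, 2, 4, 1, 0, 0, 0, 0, 2, 2, 2, 4, 1, 0, 0, 0, 0, 0, 0, 0, 0, 2, 1, 0, 0, 0]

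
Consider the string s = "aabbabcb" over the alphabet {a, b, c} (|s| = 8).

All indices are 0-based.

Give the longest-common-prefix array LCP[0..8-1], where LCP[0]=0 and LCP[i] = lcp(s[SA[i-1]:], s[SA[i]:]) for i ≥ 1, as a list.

sorted suffixes:
  #0 SA[0]=0  'aabbabcb'
  #1 SA[1]=1  'abbabcb'
  #2 SA[2]=4  'abcb'
  #3 SA[3]=7  'b'
  #4 SA[4]=3  'babcb'
  #5 SA[5]=2  'bbabcb'
  #6 SA[6]=5  'bcb'
  #7 SA[7]=6  'cb'

SA = [0, 1, 4, 7, 3, 2, 5, 6]
rank  pair      lcp
   1  s[0:],s[1:]  1  'a'
   2  s[1:],s[4:]  2  'ab'
   3  s[4:],s[7:]  0  ''
   4  s[7:],s[3:]  1  'b'
   5  s[3:],s[2:]  1  'b'
   6  s[2:],s[5:]  1  'b'
   7  s[5:],s[6:]  0  ''

[0, 1, 2, 0, 1, 1, 1, 0]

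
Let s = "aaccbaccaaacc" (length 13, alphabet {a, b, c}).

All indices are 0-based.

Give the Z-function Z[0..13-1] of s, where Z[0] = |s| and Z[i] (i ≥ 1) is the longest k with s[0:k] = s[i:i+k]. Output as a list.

Z[0]=13
i=1: fresh scan; Z[1]=1 extend→box=[1,2)
i=2: fresh scan; Z[2]=0
i=3: fresh scan; Z[3]=0
i=4: fresh scan; Z[4]=0
i=5: fresh scan; Z[5]=1 extend→box=[5,6)
i=6: fresh scan; Z[6]=0
i=7: fresh scan; Z[7]=0
i=8: fresh scan; Z[8]=2 extend→box=[8,10)
i=9: min(r-i=1, Z[1]=1)=1; Z[9]=4 extend→box=[9,13)
i=10: min(r-i=3, Z[1]=1)=1; Z[10]=1
i=11: min(r-i=2, Z[2]=0)=0; Z[11]=0
i=12: min(r-i=1, Z[3]=0)=0; Z[12]=0

[13, 1, 0, 0, 0, 1, 0, 0, 2, 4, 1, 0, 0]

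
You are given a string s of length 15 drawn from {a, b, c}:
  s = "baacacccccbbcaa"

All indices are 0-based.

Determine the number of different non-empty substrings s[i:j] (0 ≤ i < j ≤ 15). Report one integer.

sorted suffixes:
  #0 SA[0]=14  'a'
  #1 SA[1]=13  'aa'
  #2 SA[2]=1  'aacacccccbbcaa'
  #3 SA[3]=2  'acacccccbbcaa'
  #4 SA[4]=4  'acccccbbcaa'
  #5 SA[5]=0  'baacacccccbbcaa'
  #6 SA[6]=10  'bbcaa'
  #7 SA[7]=11  'bcaa'
  #8 SA[8]=12  'caa'
  #9 SA[9]=3  'cacccccbbcaa'
  #10 SA[10]=9  'cbbcaa'
  #11 SA[11]=8  'ccbbcaa'
  #12 SA[12]=7  'cccbbcaa'
  #13 SA[13]=6  'ccccbbcaa'
  #14 SA[14]=5  'cccccbbcaa'

SA = [14, 13, 1, 2, 4, 0, 10, 11, 12, 3, 9, 8, 7, 6, 5]
[i] adj suffixes → lcp
  [1] 14/13 → 1 ('a')
  [2] 13/1 → 2 ('aa')
  [3] 1/2 → 1 ('a')
  [4] 2/4 → 2 ('ac')
  [5] 4/0 → 0 ('')
  [6] 0/10 → 1 ('b')
  [7] 10/11 → 1 ('b')
  [8] 11/12 → 0 ('')
  [9] 12/3 → 2 ('ca')
  [10] 3/9 → 1 ('c')
  [11] 9/8 → 1 ('c')
  [12] 8/7 → 2 ('cc')
  [13] 7/6 → 3 ('ccc')
  [14] 6/5 → 4 ('cccc')

n(n+1)/2 = 15·16/2 = 120
Σ LCP = 0 + 1 + 2 + 1 + 2 + 0 + 1 + 1 + 0 + 2 + 1 + 1 + 2 + 3 + 4 = 21
distinct = 120 − 21 = 99

99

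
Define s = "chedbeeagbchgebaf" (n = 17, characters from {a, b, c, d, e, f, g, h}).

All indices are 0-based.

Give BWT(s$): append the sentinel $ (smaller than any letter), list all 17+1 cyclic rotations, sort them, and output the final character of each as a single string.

rank  rotation            last
    0  $chedbeeagbchgebaf  f
    1  af$chedbeeagbchgeb  b
    2  agbchgebaf$chedbee  e
    3  baf$chedbeeagbchge  e
    4  bchgebaf$chedbeeag  g
    5  beeagbchgebaf$ched  d
    6  chedbeeagbchgebaf$  $
    7  chgebaf$chedbeeagb  b
    8  dbeeagbchgebaf$che  e
    9  eagbchgebaf$chedbe  e
   10  ebaf$chedbeeagbchg  g
   11  edbeeagbchgebaf$ch  h
   12  eeagbchgebaf$chedb  b
   13  f$chedbeeagbchgeba  a
   14  gbchgebaf$chedbeea  a
   15  gebaf$chedbeeagbch  h
   16  hedbeeagbchgebaf$c  c
   17  hgebaf$chedbeeagbc  c

fbeegd$beeghbaahcc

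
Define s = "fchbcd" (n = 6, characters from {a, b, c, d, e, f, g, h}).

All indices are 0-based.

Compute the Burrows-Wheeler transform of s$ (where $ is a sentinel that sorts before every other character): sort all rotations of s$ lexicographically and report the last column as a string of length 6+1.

rank  rotation last
    0  $fchbcd  d
    1  bcd$fch  h
    2  cd$fchb  b
    3  chbcd$f  f
    4  d$fchbc  c
    5  fchbcd$  $
    6  hbcd$fc  c

dhbfc$c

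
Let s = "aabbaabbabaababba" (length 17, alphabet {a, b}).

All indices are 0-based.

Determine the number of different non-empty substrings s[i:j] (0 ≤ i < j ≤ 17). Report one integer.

112

rank | idx | suffix
   0 |  16 | a
   1 |  10 | aababba
   2 |   0 | aabbaabbabaababba
   3 |   4 | aabbabaababba
   4 |   8 | abaababba
   5 |  11 | ababba
   6 |  13 | abba
   7 |   1 | abbaabbabaababba
   8 |   5 | abbabaababba
   9 |  15 | ba
  10 |   9 | baababba
  11 |   3 | baabbabaababba
  12 |   7 | babaababba
  13 |  12 | babba
  14 |  14 | bba
  15 |   2 | bbaabbabaababba
  16 |   6 | bbabaababba

SA = [16, 10, 0, 4, 8, 11, 13, 1, 5, 15, 9, 3, 7, 12, 14, 2, 6]
rank  pair      lcp
   1  s[16:],s[10:]  1  'a'
   2  s[10:],s[0:]  3  'aab'
   3  s[0:],s[4:]  5  'aabba'
   4  s[4:],s[8:]  1  'a'
   5  s[8:],s[11:]  3  'aba'
   6  s[11:],s[13:]  2  'ab'
   7  s[13:],s[1:]  4  'abba'
   8  s[1:],s[5:]  4  'abba'
   9  s[5:],s[15:]  0  ''
  10  s[15:],s[9:]  2  'ba'
  11  s[9:],s[3:]  4  'baab'
  12  s[3:],s[7:]  2  'ba'
  13  s[7:],s[12:]  3  'bab'
  14  s[12:],s[14:]  1  'b'
  15  s[14:],s[2:]  3  'bba'
  16  s[2:],s[6:]  3  'bba'

n(n+1)/2 = 17·18/2 = 153
Σ LCP = 0 + 1 + 3 + 5 + 1 + 3 + 2 + 4 + 4 + 0 + 2 + 4 + 2 + 3 + 1 + 3 + 3 = 41
distinct = 153 − 41 = 112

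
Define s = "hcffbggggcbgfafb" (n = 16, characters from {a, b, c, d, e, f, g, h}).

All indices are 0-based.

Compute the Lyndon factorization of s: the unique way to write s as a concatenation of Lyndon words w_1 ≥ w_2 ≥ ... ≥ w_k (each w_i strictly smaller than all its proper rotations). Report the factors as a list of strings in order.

["h", "cff", "bggggc", "bgf", "afb"]

emit factor 1: 'h' (i=0, period=1)
emit factor 2: 'cff' (i=1, period=3)
emit factor 3: 'bggggc' (i=4, period=6)
emit factor 4: 'bgf' (i=10, period=3)
emit factor 5: 'afb' (i=13, period=3)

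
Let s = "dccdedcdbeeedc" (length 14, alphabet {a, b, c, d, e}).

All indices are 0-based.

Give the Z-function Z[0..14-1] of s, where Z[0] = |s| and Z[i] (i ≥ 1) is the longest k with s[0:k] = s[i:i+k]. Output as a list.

[14, 0, 0, 1, 0, 2, 0, 1, 0, 0, 0, 0, 2, 0]

Z[0]=14
i=1: i≥r, start 0; Z[1]=0
i=2: i≥r, start 0; Z[2]=0
i=3: i≥r, start 0; Z[3]=1 grow→box=[3,4)
i=4: i≥r, start 0; Z[4]=0
i=5: i≥r, start 0; Z[5]=2 grow→box=[5,7)
i=6: min(r-i=1, Z[1]=0)=0; Z[6]=0
i=7: i≥r, start 0; Z[7]=1 grow→box=[7,8)
i=8: i≥r, start 0; Z[8]=0
i=9: i≥r, start 0; Z[9]=0
i=10: i≥r, start 0; Z[10]=0
i=11: i≥r, start 0; Z[11]=0
i=12: i≥r, start 0; Z[12]=2 grow→box=[12,14)
i=13: min(r-i=1, Z[1]=0)=0; Z[13]=0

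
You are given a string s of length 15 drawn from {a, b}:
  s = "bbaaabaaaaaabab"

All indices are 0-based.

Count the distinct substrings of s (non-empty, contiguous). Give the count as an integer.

rank→(start, suffix):
  0 → (6, 'aaaaaabab')
  1 → (7, 'aaaaabab')
  2 → (8, 'aaaabab')
  3 → (2, 'aaabaaaaaabab')
  4 → (9, 'aaabab')
  5 → (3, 'aabaaaaaabab')
  6 → (10, 'aabab')
  7 → (13, 'ab')
  8 → (4, 'abaaaaaabab')
  9 → (11, 'abab')
  10 → (14, 'b')
  11 → (5, 'baaaaaabab')
  12 → (1, 'baaabaaaaaabab')
  13 → (12, 'bab')
  14 → (0, 'bbaaabaaaaaabab')

SA = [6, 7, 8, 2, 9, 3, 10, 13, 4, 11, 14, 5, 1, 12, 0]
rank  pair      lcp
   1  s[6:],s[7:]  5  'aaaaa'
   2  s[7:],s[8:]  4  'aaaa'
   3  s[8:],s[2:]  3  'aaa'
   4  s[2:],s[9:]  5  'aaaba'
   5  s[9:],s[3:]  2  'aa'
   6  s[3:],s[10:]  4  'aaba'
   7  s[10:],s[13:]  1  'a'
   8  s[13:],s[4:]  2  'ab'
   9  s[4:],s[11:]  3  'aba'
  10  s[11:],s[14:]  0  ''
  11  s[14:],s[5:]  1  'b'
  12  s[5:],s[1:]  4  'baaa'
  13  s[1:],s[12:]  2  'ba'
  14  s[12:],s[0:]  1  'b'

n(n+1)/2 = 15·16/2 = 120
Σ LCP = 0 + 5 + 4 + 3 + 5 + 2 + 4 + 1 + 2 + 3 + 0 + 1 + 4 + 2 + 1 = 37
distinct = 120 − 37 = 83

83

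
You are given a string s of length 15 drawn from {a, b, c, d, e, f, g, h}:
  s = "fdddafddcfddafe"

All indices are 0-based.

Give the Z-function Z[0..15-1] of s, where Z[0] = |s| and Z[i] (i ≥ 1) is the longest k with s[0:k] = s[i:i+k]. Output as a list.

[15, 0, 0, 0, 0, 3, 0, 0, 0, 3, 0, 0, 0, 1, 0]

Z[0]=15
i=1: fresh scan; Z[1]=0
i=2: fresh scan; Z[2]=0
i=3: fresh scan; Z[3]=0
i=4: fresh scan; Z[4]=0
i=5: fresh scan; Z[5]=3 extend→box=[5,8)
i=6: min(r-i=2, Z[1]=0)=0; Z[6]=0
i=7: min(r-i=1, Z[2]=0)=0; Z[7]=0
i=8: fresh scan; Z[8]=0
i=9: fresh scan; Z[9]=3 extend→box=[9,12)
i=10: min(r-i=2, Z[1]=0)=0; Z[10]=0
i=11: min(r-i=1, Z[2]=0)=0; Z[11]=0
i=12: fresh scan; Z[12]=0
i=13: fresh scan; Z[13]=1 extend→box=[13,14)
i=14: fresh scan; Z[14]=0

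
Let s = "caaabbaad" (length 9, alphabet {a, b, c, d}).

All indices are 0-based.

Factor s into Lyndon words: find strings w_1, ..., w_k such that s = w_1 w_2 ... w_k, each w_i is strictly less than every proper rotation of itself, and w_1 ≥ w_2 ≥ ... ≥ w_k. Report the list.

emit factor 1: 'c' (i=0, period=1)
emit factor 2: 'aaabbaad' (i=1, period=8)

["c", "aaabbaad"]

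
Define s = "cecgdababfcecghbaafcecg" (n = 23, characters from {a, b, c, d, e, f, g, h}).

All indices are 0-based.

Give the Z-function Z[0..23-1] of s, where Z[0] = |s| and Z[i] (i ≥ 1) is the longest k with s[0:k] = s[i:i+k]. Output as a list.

[23, 0, 1, 0, 0, 0, 0, 0, 0, 0, 4, 0, 1, 0, 0, 0, 0, 0, 0, 4, 0, 1, 0]

Z[0]=23
i=1: i≥r, start 0; Z[1]=0
i=2: i≥r, start 0; Z[2]=1 grow→box=[2,3)
i=3: i≥r, start 0; Z[3]=0
i=4: i≥r, start 0; Z[4]=0
i=5: i≥r, start 0; Z[5]=0
i=6: i≥r, start 0; Z[6]=0
i=7: i≥r, start 0; Z[7]=0
i=8: i≥r, start 0; Z[8]=0
i=9: i≥r, start 0; Z[9]=0
i=10: i≥r, start 0; Z[10]=4 grow→box=[10,14)
i=11: min(r-i=3, Z[1]=0)=0; Z[11]=0
i=12: min(r-i=2, Z[2]=1)=1; Z[12]=1
i=13: min(r-i=1, Z[3]=0)=0; Z[13]=0
i=14: i≥r, start 0; Z[14]=0
i=15: i≥r, start 0; Z[15]=0
i=16: i≥r, start 0; Z[16]=0
i=17: i≥r, start 0; Z[17]=0
i=18: i≥r, start 0; Z[18]=0
i=19: i≥r, start 0; Z[19]=4 grow→box=[19,23)
i=20: min(r-i=3, Z[1]=0)=0; Z[20]=0
i=21: min(r-i=2, Z[2]=1)=1; Z[21]=1
i=22: min(r-i=1, Z[3]=0)=0; Z[22]=0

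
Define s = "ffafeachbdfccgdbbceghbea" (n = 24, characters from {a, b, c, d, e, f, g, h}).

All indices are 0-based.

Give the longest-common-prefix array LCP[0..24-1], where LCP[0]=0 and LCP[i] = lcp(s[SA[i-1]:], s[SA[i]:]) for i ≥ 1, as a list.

rank→(start, suffix):
  0 → (23, 'a')
  1 → (5, 'achbdfccgdbbceghbea')
  2 → (2, 'afeachbdfccgdbbceghbea')
  3 → (15, 'bbceghbea')
  4 → (16, 'bceghbea')
  5 → (8, 'bdfccgdbbceghbea')
  6 → (21, 'bea')
  7 → (11, 'ccgdbbceghbea')
  8 → (17, 'ceghbea')
  9 → (12, 'cgdbbceghbea')
  10 → (6, 'chbdfccgdbbceghbea')
  11 → (14, 'dbbceghbea')
  12 → (9, 'dfccgdbbceghbea')
  13 → (22, 'ea')
  14 → (4, 'eachbdfccgdbbceghbea')
  15 → (18, 'eghbea')
  16 → (1, 'fafeachbdfccgdbbceghbea')
  17 → (10, 'fccgdbbceghbea')
  18 → (3, 'feachbdfccgdbbceghbea')
  19 → (0, 'ffafeachbdfccgdbbceghbea')
  20 → (13, 'gdbbceghbea')
  21 → (19, 'ghbea')
  22 → (7, 'hbdfccgdbbceghbea')
  23 → (20, 'hbea')

SA = [23, 5, 2, 15, 16, 8, 21, 11, 17, 12, 6, 14, 9, 22, 4, 18, 1, 10, 3, 0, 13, 19, 7, 20]
rank  pair      lcp
   1  s[23:],s[5:]  1  'a'
   2  s[5:],s[2:]  1  'a'
   3  s[2:],s[15:]  0  ''
   4  s[15:],s[16:]  1  'b'
   5  s[16:],s[8:]  1  'b'
   6  s[8:],s[21:]  1  'b'
   7  s[21:],s[11:]  0  ''
   8  s[11:],s[17:]  1  'c'
   9  s[17:],s[12:]  1  'c'
  10  s[12:],s[6:]  1  'c'
  11  s[6:],s[14:]  0  ''
  12  s[14:],s[9:]  1  'd'
  13  s[9:],s[22:]  0  ''
  14  s[22:],s[4:]  2  'ea'
  15  s[4:],s[18:]  1  'e'
  16  s[18:],s[1:]  0  ''
  17  s[1:],s[10:]  1  'f'
  18  s[10:],s[3:]  1  'f'
  19  s[3:],s[0:]  1  'f'
  20  s[0:],s[13:]  0  ''
  21  s[13:],s[19:]  1  'g'
  22  s[19:],s[7:]  0  ''
  23  s[7:],s[20:]  2  'hb'

[0, 1, 1, 0, 1, 1, 1, 0, 1, 1, 1, 0, 1, 0, 2, 1, 0, 1, 1, 1, 0, 1, 0, 2]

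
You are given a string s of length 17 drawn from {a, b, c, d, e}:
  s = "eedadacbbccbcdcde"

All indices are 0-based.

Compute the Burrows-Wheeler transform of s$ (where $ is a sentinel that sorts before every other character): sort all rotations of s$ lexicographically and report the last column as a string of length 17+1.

eddcbcacbbdaeccde$

rank  rotation            last
    0  $eedadacbbccbcdcde  e
    1  acbbccbcdcde$eedad  d
    2  adacbbccbcdcde$eed  d
    3  bbccbcdcde$eedadac  c
    4  bccbcdcde$eedadacb  b
    5  bcdcde$eedadacbbcc  c
    6  cbbccbcdcde$eedada  a
    7  cbcdcde$eedadacbbc  c
    8  ccbcdcde$eedadacbb  b
    9  cdcde$eedadacbbccb  b
   10  cde$eedadacbbccbcd  d
   11  dacbbccbcdcde$eeda  a
   12  dadacbbccbcdcde$ee  e
   13  dcde$eedadacbbccbc  c
   14  de$eedadacbbccbcdc  c
   15  e$eedadacbbccbcdcd  d
   16  edadacbbccbcdcde$e  e
   17  eedadacbbccbcdcde$  $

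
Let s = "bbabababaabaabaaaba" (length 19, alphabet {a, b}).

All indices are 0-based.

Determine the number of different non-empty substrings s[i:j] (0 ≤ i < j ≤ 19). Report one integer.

rank→(start, suffix):
  0 → (18, 'a')
  1 → (14, 'aaaba')
  2 → (15, 'aaba')
  3 → (11, 'aabaaaba')
  4 → (8, 'aabaabaaaba')
  5 → (16, 'aba')
  6 → (12, 'abaaaba')
  7 → (9, 'abaabaaaba')
  8 → (6, 'abaabaabaaaba')
  9 → (4, 'ababaabaabaaaba')
  10 → (2, 'abababaabaabaaaba')
  11 → (17, 'ba')
  12 → (13, 'baaaba')
  13 → (10, 'baabaaaba')
  14 → (7, 'baabaabaaaba')
  15 → (5, 'babaabaabaaaba')
  16 → (3, 'bababaabaabaaaba')
  17 → (1, 'babababaabaabaaaba')
  18 → (0, 'bbabababaabaabaaaba')

SA = [18, 14, 15, 11, 8, 16, 12, 9, 6, 4, 2, 17, 13, 10, 7, 5, 3, 1, 0]
[i] adj suffixes → lcp
  [1] 18/14 → 1 ('a')
  [2] 14/15 → 2 ('aa')
  [3] 15/11 → 4 ('aaba')
  [4] 11/8 → 5 ('aabaa')
  [5] 8/16 → 1 ('a')
  [6] 16/12 → 3 ('aba')
  [7] 12/9 → 4 ('abaa')
  [8] 9/6 → 7 ('abaabaa')
  [9] 6/4 → 3 ('aba')
  [10] 4/2 → 5 ('ababa')
  [11] 2/17 → 0 ('')
  [12] 17/13 → 2 ('ba')
  [13] 13/10 → 3 ('baa')
  [14] 10/7 → 6 ('baabaa')
  [15] 7/5 → 2 ('ba')
  [16] 5/3 → 4 ('baba')
  [17] 3/1 → 6 ('bababa')
  [18] 1/0 → 1 ('b')

n(n+1)/2 = 19·20/2 = 190
Σ LCP = 0 + 1 + 2 + 4 + 5 + 1 + 3 + 4 + 7 + 3 + 5 + 0 + 2 + 3 + 6 + 2 + 4 + 6 + 1 = 59
distinct = 190 − 59 = 131

131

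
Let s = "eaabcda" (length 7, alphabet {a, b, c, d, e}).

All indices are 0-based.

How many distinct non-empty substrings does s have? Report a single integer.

26

rank→(start, suffix):
  0 → (6, 'a')
  1 → (1, 'aabcda')
  2 → (2, 'abcda')
  3 → (3, 'bcda')
  4 → (4, 'cda')
  5 → (5, 'da')
  6 → (0, 'eaabcda')

SA = [6, 1, 2, 3, 4, 5, 0]
[i] adj suffixes → lcp
  [1] 6/1 → 1 ('a')
  [2] 1/2 → 1 ('a')
  [3] 2/3 → 0 ('')
  [4] 3/4 → 0 ('')
  [5] 4/5 → 0 ('')
  [6] 5/0 → 0 ('')

n(n+1)/2 = 7·8/2 = 28
Σ LCP = 0 + 1 + 1 + 0 + 0 + 0 + 0 = 2
distinct = 28 − 2 = 26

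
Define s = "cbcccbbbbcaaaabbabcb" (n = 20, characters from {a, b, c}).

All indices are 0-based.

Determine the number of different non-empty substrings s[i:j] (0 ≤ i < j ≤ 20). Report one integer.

sorted suffixes:
  #0 SA[0]=10  'aaaabbabcb'
  #1 SA[1]=11  'aaabbabcb'
  #2 SA[2]=12  'aabbabcb'
  #3 SA[3]=13  'abbabcb'
  #4 SA[4]=16  'abcb'
  #5 SA[5]=19  'b'
  #6 SA[6]=15  'babcb'
  #7 SA[7]=14  'bbabcb'
  #8 SA[8]=5  'bbbbcaaaabbabcb'
  #9 SA[9]=6  'bbbcaaaabbabcb'
  #10 SA[10]=7  'bbcaaaabbabcb'
  #11 SA[11]=8  'bcaaaabbabcb'
  #12 SA[12]=17  'bcb'
  #13 SA[13]=1  'bcccbbbbcaaaabbabcb'
  #14 SA[14]=9  'caaaabbabcb'
  #15 SA[15]=18  'cb'
  #16 SA[16]=4  'cbbbbcaaaabbabcb'
  #17 SA[17]=0  'cbcccbbbbcaaaabbabcb'
  #18 SA[18]=3  'ccbbbbcaaaabbabcb'
  #19 SA[19]=2  'cccbbbbcaaaabbabcb'

SA = [10, 11, 12, 13, 16, 19, 15, 14, 5, 6, 7, 8, 17, 1, 9, 18, 4, 0, 3, 2]
i: (SA[i-1],SA[i]) lcp shared
  1: (10,11) 3 'aaa'
  2: (11,12) 2 'aa'
  3: (12,13) 1 'a'
  4: (13,16) 2 'ab'
  5: (16,19) 0 ''
  6: (19,15) 1 'b'
  7: (15,14) 1 'b'
  8: (14,5) 2 'bb'
  9: (5,6) 3 'bbb'
  10: (6,7) 2 'bb'
  11: (7,8) 1 'b'
  12: (8,17) 2 'bc'
  13: (17,1) 2 'bc'
  14: (1,9) 0 ''
  15: (9,18) 1 'c'
  16: (18,4) 2 'cb'
  17: (4,0) 2 'cb'
  18: (0,3) 1 'c'
  19: (3,2) 2 'cc'

n(n+1)/2 = 20·21/2 = 210
Σ LCP = 0 + 3 + 2 + 1 + 2 + 0 + 1 + 1 + 2 + 3 + 2 + 1 + 2 + 2 + 0 + 1 + 2 + 2 + 1 + 2 = 30
distinct = 210 − 30 = 180

180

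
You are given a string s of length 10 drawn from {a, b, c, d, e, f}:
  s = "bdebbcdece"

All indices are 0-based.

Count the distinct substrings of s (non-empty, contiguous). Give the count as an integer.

rank→(start, suffix):
  0 → (3, 'bbcdece')
  1 → (4, 'bcdece')
  2 → (0, 'bdebbcdece')
  3 → (5, 'cdece')
  4 → (8, 'ce')
  5 → (1, 'debbcdece')
  6 → (6, 'dece')
  7 → (9, 'e')
  8 → (2, 'ebbcdece')
  9 → (7, 'ece')

SA = [3, 4, 0, 5, 8, 1, 6, 9, 2, 7]
[i] adj suffixes → lcp
  [1] 3/4 → 1 ('b')
  [2] 4/0 → 1 ('b')
  [3] 0/5 → 0 ('')
  [4] 5/8 → 1 ('c')
  [5] 8/1 → 0 ('')
  [6] 1/6 → 2 ('de')
  [7] 6/9 → 0 ('')
  [8] 9/2 → 1 ('e')
  [9] 2/7 → 1 ('e')

n(n+1)/2 = 10·11/2 = 55
Σ LCP = 0 + 1 + 1 + 0 + 1 + 0 + 2 + 0 + 1 + 1 = 7
distinct = 55 − 7 = 48

48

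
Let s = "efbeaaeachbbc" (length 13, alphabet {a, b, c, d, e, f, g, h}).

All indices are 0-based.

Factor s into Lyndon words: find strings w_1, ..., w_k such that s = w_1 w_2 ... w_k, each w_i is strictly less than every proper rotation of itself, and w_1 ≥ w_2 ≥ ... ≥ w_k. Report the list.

emit factor 1: 'ef' (i=0, period=2)
emit factor 2: 'be' (i=2, period=2)
emit factor 3: 'aaeachbbc' (i=4, period=9)

["ef", "be", "aaeachbbc"]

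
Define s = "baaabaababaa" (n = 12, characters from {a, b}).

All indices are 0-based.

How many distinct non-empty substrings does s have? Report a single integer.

53

rank | idx | suffix
   0 |  11 | a
   1 |  10 | aa
   2 |   1 | aaabaababaa
   3 |   2 | aabaababaa
   4 |   5 | aababaa
   5 |   8 | abaa
   6 |   3 | abaababaa
   7 |   6 | ababaa
   8 |   9 | baa
   9 |   0 | baaabaababaa
  10 |   4 | baababaa
  11 |   7 | babaa

SA = [11, 10, 1, 2, 5, 8, 3, 6, 9, 0, 4, 7]
rank  pair      lcp
   1  s[11:],s[10:]  1  'a'
   2  s[10:],s[1:]  2  'aa'
   3  s[1:],s[2:]  2  'aa'
   4  s[2:],s[5:]  4  'aaba'
   5  s[5:],s[8:]  1  'a'
   6  s[8:],s[3:]  4  'abaa'
   7  s[3:],s[6:]  3  'aba'
   8  s[6:],s[9:]  0  ''
   9  s[9:],s[0:]  3  'baa'
  10  s[0:],s[4:]  3  'baa'
  11  s[4:],s[7:]  2  'ba'

n(n+1)/2 = 12·13/2 = 78
Σ LCP = 0 + 1 + 2 + 2 + 4 + 1 + 4 + 3 + 0 + 3 + 3 + 2 = 25
distinct = 78 − 25 = 53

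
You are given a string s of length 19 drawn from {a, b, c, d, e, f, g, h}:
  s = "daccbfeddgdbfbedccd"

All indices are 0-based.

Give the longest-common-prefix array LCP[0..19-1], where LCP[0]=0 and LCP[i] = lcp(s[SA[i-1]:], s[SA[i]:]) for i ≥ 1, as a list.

sorted suffixes:
  #0 SA[0]=1  'accbfeddgdbfbedccd'
  #1 SA[1]=13  'bedccd'
  #2 SA[2]=11  'bfbedccd'
  #3 SA[3]=4  'bfeddgdbfbedccd'
  #4 SA[4]=3  'cbfeddgdbfbedccd'
  #5 SA[5]=2  'ccbfeddgdbfbedccd'
  #6 SA[6]=16  'ccd'
  #7 SA[7]=17  'cd'
  #8 SA[8]=18  'd'
  #9 SA[9]=0  'daccbfeddgdbfbedccd'
  #10 SA[10]=10  'dbfbedccd'
  #11 SA[11]=15  'dccd'
  #12 SA[12]=7  'ddgdbfbedccd'
  #13 SA[13]=8  'dgdbfbedccd'
  #14 SA[14]=14  'edccd'
  #15 SA[15]=6  'eddgdbfbedccd'
  #16 SA[16]=12  'fbedccd'
  #17 SA[17]=5  'feddgdbfbedccd'
  #18 SA[18]=9  'gdbfbedccd'

SA = [1, 13, 11, 4, 3, 2, 16, 17, 18, 0, 10, 15, 7, 8, 14, 6, 12, 5, 9]
[i] adj suffixes → lcp
  [1] 1/13 → 0 ('')
  [2] 13/11 → 1 ('b')
  [3] 11/4 → 2 ('bf')
  [4] 4/3 → 0 ('')
  [5] 3/2 → 1 ('c')
  [6] 2/16 → 2 ('cc')
  [7] 16/17 → 1 ('c')
  [8] 17/18 → 0 ('')
  [9] 18/0 → 1 ('d')
  [10] 0/10 → 1 ('d')
  [11] 10/15 → 1 ('d')
  [12] 15/7 → 1 ('d')
  [13] 7/8 → 1 ('d')
  [14] 8/14 → 0 ('')
  [15] 14/6 → 2 ('ed')
  [16] 6/12 → 0 ('')
  [17] 12/5 → 1 ('f')
  [18] 5/9 → 0 ('')

[0, 0, 1, 2, 0, 1, 2, 1, 0, 1, 1, 1, 1, 1, 0, 2, 0, 1, 0]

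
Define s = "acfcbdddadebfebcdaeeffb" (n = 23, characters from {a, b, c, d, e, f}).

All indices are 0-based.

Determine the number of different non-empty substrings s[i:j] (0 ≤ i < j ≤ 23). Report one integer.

sorted suffixes:
  #0 SA[0]=0  'acfcbdddadebfebcdaeeffb'
  #1 SA[1]=8  'adebfebcdaeeffb'
  #2 SA[2]=17  'aeeffb'
  #3 SA[3]=22  'b'
  #4 SA[4]=14  'bcdaeeffb'
  #5 SA[5]=4  'bdddadebfebcdaeeffb'
  #6 SA[6]=11  'bfebcdaeeffb'
  #7 SA[7]=3  'cbdddadebfebcdaeeffb'
  #8 SA[8]=15  'cdaeeffb'
  #9 SA[9]=1  'cfcbdddadebfebcdaeeffb'
  #10 SA[10]=7  'dadebfebcdaeeffb'
  #11 SA[11]=16  'daeeffb'
  #12 SA[12]=6  'ddadebfebcdaeeffb'
  #13 SA[13]=5  'dddadebfebcdaeeffb'
  #14 SA[14]=9  'debfebcdaeeffb'
  #15 SA[15]=13  'ebcdaeeffb'
  #16 SA[16]=10  'ebfebcdaeeffb'
  #17 SA[17]=18  'eeffb'
  #18 SA[18]=19  'effb'
  #19 SA[19]=21  'fb'
  #20 SA[20]=2  'fcbdddadebfebcdaeeffb'
  #21 SA[21]=12  'febcdaeeffb'
  #22 SA[22]=20  'ffb'

SA = [0, 8, 17, 22, 14, 4, 11, 3, 15, 1, 7, 16, 6, 5, 9, 13, 10, 18, 19, 21, 2, 12, 20]
rank  pair      lcp
   1  s[0:],s[8:]  1  'a'
   2  s[8:],s[17:]  1  'a'
   3  s[17:],s[22:]  0  ''
   4  s[22:],s[14:]  1  'b'
   5  s[14:],s[4:]  1  'b'
   6  s[4:],s[11:]  1  'b'
   7  s[11:],s[3:]  0  ''
   8  s[3:],s[15:]  1  'c'
   9  s[15:],s[1:]  1  'c'
  10  s[1:],s[7:]  0  ''
  11  s[7:],s[16:]  2  'da'
  12  s[16:],s[6:]  1  'd'
  13  s[6:],s[5:]  2  'dd'
  14  s[5:],s[9:]  1  'd'
  15  s[9:],s[13:]  0  ''
  16  s[13:],s[10:]  2  'eb'
  17  s[10:],s[18:]  1  'e'
  18  s[18:],s[19:]  1  'e'
  19  s[19:],s[21:]  0  ''
  20  s[21:],s[2:]  1  'f'
  21  s[2:],s[12:]  1  'f'
  22  s[12:],s[20:]  1  'f'

n(n+1)/2 = 23·24/2 = 276
Σ LCP = 0 + 1 + 1 + 0 + 1 + 1 + 1 + 0 + 1 + 1 + 0 + 2 + 1 + 2 + 1 + 0 + 2 + 1 + 1 + 0 + 1 + 1 + 1 = 20
distinct = 276 − 20 = 256

256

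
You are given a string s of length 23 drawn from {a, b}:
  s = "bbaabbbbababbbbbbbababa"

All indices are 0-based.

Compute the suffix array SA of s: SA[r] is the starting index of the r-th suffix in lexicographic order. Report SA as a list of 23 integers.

[22, 2, 20, 18, 8, 3, 10, 21, 1, 19, 17, 7, 9, 0, 16, 6, 15, 5, 14, 4, 13, 12, 11]

rank | idx | suffix
   0 |  22 | a
   1 |   2 | aabbbbababbbbbbbababa
   2 |  20 | aba
   3 |  18 | ababa
   4 |   8 | ababbbbbbbababa
   5 |   3 | abbbbababbbbbbbababa
   6 |  10 | abbbbbbbababa
   7 |  21 | ba
   8 |   1 | baabbbbababbbbbbbababa
   9 |  19 | baba
  10 |  17 | bababa
  11 |   7 | bababbbbbbbababa
  12 |   9 | babbbbbbbababa
  13 |   0 | bbaabbbbababbbbbbbababa
  14 |  16 | bbababa
  15 |   6 | bbababbbbbbbababa
  16 |  15 | bbbababa
  17 |   5 | bbbababbbbbbbababa
  18 |  14 | bbbbababa
  19 |   4 | bbbbababbbbbbbababa
  20 |  13 | bbbbbababa
  21 |  12 | bbbbbbababa
  22 |  11 | bbbbbbbababa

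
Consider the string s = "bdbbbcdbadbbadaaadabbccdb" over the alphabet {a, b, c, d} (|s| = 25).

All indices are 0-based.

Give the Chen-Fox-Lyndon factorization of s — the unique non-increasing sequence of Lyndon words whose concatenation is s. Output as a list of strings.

["bd", "bbbcd", "b", "adbb", "ad", "aaadabbccdb"]

emit factor 1: 'bd' (i=0, period=2)
emit factor 2: 'bbbcd' (i=2, period=5)
emit factor 3: 'b' (i=7, period=1)
emit factor 4: 'adbb' (i=8, period=4)
emit factor 5: 'ad' (i=12, period=2)
emit factor 6: 'aaadabbccdb' (i=14, period=11)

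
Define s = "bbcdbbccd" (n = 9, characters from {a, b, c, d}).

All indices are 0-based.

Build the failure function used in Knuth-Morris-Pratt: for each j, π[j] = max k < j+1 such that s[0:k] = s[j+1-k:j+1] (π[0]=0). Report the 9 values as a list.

π[0] = 0
j=1 s[j]='b': π[1]=1 (border 'b')
j=2 s[j]='c': k: 1→0; π[2]=0 (border '')
j=3 s[j]='d': π[3]=0 (border '')
j=4 s[j]='b': π[4]=1 (border 'b')
j=5 s[j]='b': π[5]=2 (border 'bb')
j=6 s[j]='c': π[6]=3 (border 'bbc')
j=7 s[j]='c': k: 3→0; π[7]=0 (border '')
j=8 s[j]='d': π[8]=0 (border '')

[0, 1, 0, 0, 1, 2, 3, 0, 0]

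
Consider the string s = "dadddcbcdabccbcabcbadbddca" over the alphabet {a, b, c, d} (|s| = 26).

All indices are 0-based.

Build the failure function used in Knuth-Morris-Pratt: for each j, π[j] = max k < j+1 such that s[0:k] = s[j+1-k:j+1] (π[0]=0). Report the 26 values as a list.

[0, 0, 1, 1, 1, 0, 0, 0, 1, 2, 0, 0, 0, 0, 0, 0, 0, 0, 0, 0, 1, 0, 1, 1, 0, 0]

π[0] = 0
j=1 s[j]='a': π[1]=0 (border '')
j=2 s[j]='d': π[2]=1 (border 'd')
j=3 s[j]='d': k: 1→0; π[3]=1 (border 'd')
j=4 s[j]='d': k: 1→0; π[4]=1 (border 'd')
j=5 s[j]='c': k: 1→0; π[5]=0 (border '')
j=6 s[j]='b': π[6]=0 (border '')
j=7 s[j]='c': π[7]=0 (border '')
j=8 s[j]='d': π[8]=1 (border 'd')
j=9 s[j]='a': π[9]=2 (border 'da')
j=10 s[j]='b': k: 2→0; π[10]=0 (border '')
j=11 s[j]='c': π[11]=0 (border '')
j=12 s[j]='c': π[12]=0 (border '')
j=13 s[j]='b': π[13]=0 (border '')
j=14 s[j]='c': π[14]=0 (border '')
j=15 s[j]='a': π[15]=0 (border '')
j=16 s[j]='b': π[16]=0 (border '')
j=17 s[j]='c': π[17]=0 (border '')
j=18 s[j]='b': π[18]=0 (border '')
j=19 s[j]='a': π[19]=0 (border '')
j=20 s[j]='d': π[20]=1 (border 'd')
j=21 s[j]='b': k: 1→0; π[21]=0 (border '')
j=22 s[j]='d': π[22]=1 (border 'd')
j=23 s[j]='d': k: 1→0; π[23]=1 (border 'd')
j=24 s[j]='c': k: 1→0; π[24]=0 (border '')
j=25 s[j]='a': π[25]=0 (border '')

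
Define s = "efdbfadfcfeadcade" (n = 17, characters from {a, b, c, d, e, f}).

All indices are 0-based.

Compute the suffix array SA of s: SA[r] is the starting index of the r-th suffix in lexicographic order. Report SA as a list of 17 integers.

[11, 14, 5, 3, 13, 8, 2, 12, 15, 6, 16, 10, 0, 4, 7, 1, 9]

sorted suffixes:
  #0 SA[0]=11  'adcade'
  #1 SA[1]=14  'ade'
  #2 SA[2]=5  'adfcfeadcade'
  #3 SA[3]=3  'bfadfcfeadcade'
  #4 SA[4]=13  'cade'
  #5 SA[5]=8  'cfeadcade'
  #6 SA[6]=2  'dbfadfcfeadcade'
  #7 SA[7]=12  'dcade'
  #8 SA[8]=15  'de'
  #9 SA[9]=6  'dfcfeadcade'
  #10 SA[10]=16  'e'
  #11 SA[11]=10  'eadcade'
  #12 SA[12]=0  'efdbfadfcfeadcade'
  #13 SA[13]=4  'fadfcfeadcade'
  #14 SA[14]=7  'fcfeadcade'
  #15 SA[15]=1  'fdbfadfcfeadcade'
  #16 SA[16]=9  'feadcade'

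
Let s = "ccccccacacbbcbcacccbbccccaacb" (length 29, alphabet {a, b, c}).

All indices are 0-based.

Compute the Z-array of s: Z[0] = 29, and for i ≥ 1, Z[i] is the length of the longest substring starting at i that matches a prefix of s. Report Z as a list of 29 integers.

Z[0]=29
i=1: i≥r, start 0; Z[1]=5 extend→box=[1,6)
i=2: min(r-i=4, Z[1]=5)=4; Z[2]=4
i=3: min(r-i=3, Z[2]=4)=3; Z[3]=3
i=4: min(r-i=2, Z[3]=3)=2; Z[4]=2
i=5: min(r-i=1, Z[4]=2)=1; Z[5]=1
i=6: i≥r, start 0; Z[6]=0
i=7: i≥r, start 0; Z[7]=1 extend→box=[7,8)
i=8: i≥r, start 0; Z[8]=0
i=9: i≥r, start 0; Z[9]=1 extend→box=[9,10)
i=10: i≥r, start 0; Z[10]=0
i=11: i≥r, start 0; Z[11]=0
i=12: i≥r, start 0; Z[12]=1 extend→box=[12,13)
i=13: i≥r, start 0; Z[13]=0
i=14: i≥r, start 0; Z[14]=1 extend→box=[14,15)
i=15: i≥r, start 0; Z[15]=0
i=16: i≥r, start 0; Z[16]=3 extend→box=[16,19)
i=17: min(r-i=2, Z[1]=5)=2; Z[17]=2
i=18: min(r-i=1, Z[2]=4)=1; Z[18]=1
i=19: i≥r, start 0; Z[19]=0
i=20: i≥r, start 0; Z[20]=0
i=21: i≥r, start 0; Z[21]=4 extend→box=[21,25)
i=22: min(r-i=3, Z[1]=5)=3; Z[22]=3
i=23: min(r-i=2, Z[2]=4)=2; Z[23]=2
i=24: min(r-i=1, Z[3]=3)=1; Z[24]=1
i=25: i≥r, start 0; Z[25]=0
i=26: i≥r, start 0; Z[26]=0
i=27: i≥r, start 0; Z[27]=1 extend→box=[27,28)
i=28: i≥r, start 0; Z[28]=0

[29, 5, 4, 3, 2, 1, 0, 1, 0, 1, 0, 0, 1, 0, 1, 0, 3, 2, 1, 0, 0, 4, 3, 2, 1, 0, 0, 1, 0]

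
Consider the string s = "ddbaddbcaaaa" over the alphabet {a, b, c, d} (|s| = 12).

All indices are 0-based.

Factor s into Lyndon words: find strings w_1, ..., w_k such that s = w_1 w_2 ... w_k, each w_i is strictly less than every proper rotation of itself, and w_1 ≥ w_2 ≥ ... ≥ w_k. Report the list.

emit factor 1: 'd' (i=0, period=1)
emit factor 2: 'd' (i=1, period=1)
emit factor 3: 'b' (i=2, period=1)
emit factor 4: 'addbc' (i=3, period=5)
emit factor 5: 'a' (i=8, period=1)
emit factor 6: 'a' (i=9, period=1)
emit factor 7: 'a' (i=10, period=1)
emit factor 8: 'a' (i=11, period=1)

["d", "d", "b", "addbc", "a", "a", "a", "a"]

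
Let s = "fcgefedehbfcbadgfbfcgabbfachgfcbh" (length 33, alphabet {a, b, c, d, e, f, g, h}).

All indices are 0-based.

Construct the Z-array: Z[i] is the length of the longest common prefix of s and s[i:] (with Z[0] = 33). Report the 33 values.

[33, 0, 0, 0, 1, 0, 0, 0, 0, 0, 2, 0, 0, 0, 0, 0, 1, 0, 3, 0, 0, 0, 0, 0, 1, 0, 0, 0, 0, 2, 0, 0, 0]

Z[0]=33
i=1: fresh scan; Z[1]=0
i=2: fresh scan; Z[2]=0
i=3: fresh scan; Z[3]=0
i=4: fresh scan; Z[4]=1 grow→box=[4,5)
i=5: fresh scan; Z[5]=0
i=6: fresh scan; Z[6]=0
i=7: fresh scan; Z[7]=0
i=8: fresh scan; Z[8]=0
i=9: fresh scan; Z[9]=0
i=10: fresh scan; Z[10]=2 grow→box=[10,12)
i=11: min(r-i=1, Z[1]=0)=0; Z[11]=0
i=12: fresh scan; Z[12]=0
i=13: fresh scan; Z[13]=0
i=14: fresh scan; Z[14]=0
i=15: fresh scan; Z[15]=0
i=16: fresh scan; Z[16]=1 grow→box=[16,17)
i=17: fresh scan; Z[17]=0
i=18: fresh scan; Z[18]=3 grow→box=[18,21)
i=19: min(r-i=2, Z[1]=0)=0; Z[19]=0
i=20: min(r-i=1, Z[2]=0)=0; Z[20]=0
i=21: fresh scan; Z[21]=0
i=22: fresh scan; Z[22]=0
i=23: fresh scan; Z[23]=0
i=24: fresh scan; Z[24]=1 grow→box=[24,25)
i=25: fresh scan; Z[25]=0
i=26: fresh scan; Z[26]=0
i=27: fresh scan; Z[27]=0
i=28: fresh scan; Z[28]=0
i=29: fresh scan; Z[29]=2 grow→box=[29,31)
i=30: min(r-i=1, Z[1]=0)=0; Z[30]=0
i=31: fresh scan; Z[31]=0
i=32: fresh scan; Z[32]=0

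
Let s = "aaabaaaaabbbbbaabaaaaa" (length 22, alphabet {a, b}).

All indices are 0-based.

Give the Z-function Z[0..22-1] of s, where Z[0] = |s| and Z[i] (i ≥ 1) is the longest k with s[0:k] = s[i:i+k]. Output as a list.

Z[0]=22
i=1: fresh scan; Z[1]=2 grow→box=[1,3)
i=2: min(r-i=1, Z[1]=2)=1; Z[2]=1
i=3: fresh scan; Z[3]=0
i=4: fresh scan; Z[4]=3 grow→box=[4,7)
i=5: min(r-i=2, Z[1]=2)=2; Z[5]=3 grow→box=[5,8)
i=6: min(r-i=2, Z[1]=2)=2; Z[6]=4 grow→box=[6,10)
i=7: min(r-i=3, Z[1]=2)=2; Z[7]=2
i=8: min(r-i=2, Z[2]=1)=1; Z[8]=1
i=9: min(r-i=1, Z[3]=0)=0; Z[9]=0
i=10: fresh scan; Z[10]=0
i=11: fresh scan; Z[11]=0
i=12: fresh scan; Z[12]=0
i=13: fresh scan; Z[13]=0
i=14: fresh scan; Z[14]=2 grow→box=[14,16)
i=15: min(r-i=1, Z[1]=2)=1; Z[15]=1
i=16: fresh scan; Z[16]=0
i=17: fresh scan; Z[17]=3 grow→box=[17,20)
i=18: min(r-i=2, Z[1]=2)=2; Z[18]=3 grow→box=[18,21)
i=19: min(r-i=2, Z[1]=2)=2; Z[19]=3 grow→box=[19,22)
i=20: min(r-i=2, Z[1]=2)=2; Z[20]=2
i=21: min(r-i=1, Z[2]=1)=1; Z[21]=1

[22, 2, 1, 0, 3, 3, 4, 2, 1, 0, 0, 0, 0, 0, 2, 1, 0, 3, 3, 3, 2, 1]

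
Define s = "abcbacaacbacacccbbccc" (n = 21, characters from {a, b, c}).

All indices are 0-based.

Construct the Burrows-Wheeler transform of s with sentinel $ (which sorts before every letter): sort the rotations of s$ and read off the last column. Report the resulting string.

rank  rotation                last
    0  $abcbacaacbacacccbbccc  c
    1  aacbacacccbbccc$abcbac  c
    2  abcbacaacbacacccbbccc$  $
    3  acaacbacacccbbccc$abcb  b
    4  acacccbbccc$abcbacaacb  b
    5  acbacacccbbccc$abcbaca  a
    6  acccbbccc$abcbacaacbac  c
    7  bacaacbacacccbbccc$abc  c
    8  bacacccbbccc$abcbacaac  c
    9  bbccc$abcbacaacbacaccc  c
   10  bcbacaacbacacccbbccc$a  a
   11  bccc$abcbacaacbacacccb  b
   12  c$abcbacaacbacacccbbcc  c
   13  caacbacacccbbccc$abcba  a
   14  cacccbbccc$abcbacaacba  a
   15  cbacaacbacacccbbccc$ab  b
   16  cbacacccbbccc$abcbacaa  a
   17  cbbccc$abcbacaacbacacc  c
   18  cc$abcbacaacbacacccbbc  c
   19  ccbbccc$abcbacaacbacac  c
   20  ccc$abcbacaacbacacccbb  b
   21  cccbbccc$abcbacaacbaca  a

cc$bbaccccabcaabacccba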